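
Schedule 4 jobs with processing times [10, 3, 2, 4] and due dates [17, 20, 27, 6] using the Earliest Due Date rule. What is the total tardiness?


Sort by due date (EDD order): [(4, 6), (10, 17), (3, 20), (2, 27)]
Compute completion times and tardiness:
  Job 1: p=4, d=6, C=4, tardiness=max(0,4-6)=0
  Job 2: p=10, d=17, C=14, tardiness=max(0,14-17)=0
  Job 3: p=3, d=20, C=17, tardiness=max(0,17-20)=0
  Job 4: p=2, d=27, C=19, tardiness=max(0,19-27)=0
Total tardiness = 0

0


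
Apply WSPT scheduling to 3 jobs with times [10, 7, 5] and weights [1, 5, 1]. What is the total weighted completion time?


Compute p/w ratios and sort ascending (WSPT): [(7, 5), (5, 1), (10, 1)]
Compute weighted completion times:
  Job (p=7,w=5): C=7, w*C=5*7=35
  Job (p=5,w=1): C=12, w*C=1*12=12
  Job (p=10,w=1): C=22, w*C=1*22=22
Total weighted completion time = 69

69


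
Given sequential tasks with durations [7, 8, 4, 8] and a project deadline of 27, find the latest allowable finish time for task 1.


LF(activity 1) = deadline - sum of successor durations
Successors: activities 2 through 4 with durations [8, 4, 8]
Sum of successor durations = 20
LF = 27 - 20 = 7

7


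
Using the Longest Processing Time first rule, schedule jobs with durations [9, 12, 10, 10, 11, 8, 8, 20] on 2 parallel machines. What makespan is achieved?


Sort jobs in decreasing order (LPT): [20, 12, 11, 10, 10, 9, 8, 8]
Assign each job to the least loaded machine:
  Machine 1: jobs [20, 10, 9, 8], load = 47
  Machine 2: jobs [12, 11, 10, 8], load = 41
Makespan = max load = 47

47


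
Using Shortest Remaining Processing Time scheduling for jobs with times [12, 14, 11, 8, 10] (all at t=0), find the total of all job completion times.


Since all jobs arrive at t=0, SRPT equals SPT ordering.
SPT order: [8, 10, 11, 12, 14]
Completion times:
  Job 1: p=8, C=8
  Job 2: p=10, C=18
  Job 3: p=11, C=29
  Job 4: p=12, C=41
  Job 5: p=14, C=55
Total completion time = 8 + 18 + 29 + 41 + 55 = 151

151


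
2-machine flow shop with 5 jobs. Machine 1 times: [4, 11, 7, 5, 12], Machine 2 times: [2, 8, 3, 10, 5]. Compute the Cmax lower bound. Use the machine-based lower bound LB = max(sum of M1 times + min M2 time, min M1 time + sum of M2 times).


LB1 = sum(M1 times) + min(M2 times) = 39 + 2 = 41
LB2 = min(M1 times) + sum(M2 times) = 4 + 28 = 32
Lower bound = max(LB1, LB2) = max(41, 32) = 41

41


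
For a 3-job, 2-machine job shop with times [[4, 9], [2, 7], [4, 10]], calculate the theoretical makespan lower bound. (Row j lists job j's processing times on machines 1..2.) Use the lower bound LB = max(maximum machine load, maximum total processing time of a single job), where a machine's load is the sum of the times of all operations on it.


Machine loads:
  Machine 1: 4 + 2 + 4 = 10
  Machine 2: 9 + 7 + 10 = 26
Max machine load = 26
Job totals:
  Job 1: 13
  Job 2: 9
  Job 3: 14
Max job total = 14
Lower bound = max(26, 14) = 26

26


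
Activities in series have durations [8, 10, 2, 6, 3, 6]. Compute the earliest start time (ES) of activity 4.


Activity 4 starts after activities 1 through 3 complete.
Predecessor durations: [8, 10, 2]
ES = 8 + 10 + 2 = 20

20


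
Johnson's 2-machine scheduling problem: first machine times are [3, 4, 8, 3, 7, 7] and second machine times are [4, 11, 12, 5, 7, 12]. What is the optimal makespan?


Apply Johnson's rule:
  Group 1 (a <= b): [(1, 3, 4), (4, 3, 5), (2, 4, 11), (5, 7, 7), (6, 7, 12), (3, 8, 12)]
  Group 2 (a > b): []
Optimal job order: [1, 4, 2, 5, 6, 3]
Schedule:
  Job 1: M1 done at 3, M2 done at 7
  Job 4: M1 done at 6, M2 done at 12
  Job 2: M1 done at 10, M2 done at 23
  Job 5: M1 done at 17, M2 done at 30
  Job 6: M1 done at 24, M2 done at 42
  Job 3: M1 done at 32, M2 done at 54
Makespan = 54

54


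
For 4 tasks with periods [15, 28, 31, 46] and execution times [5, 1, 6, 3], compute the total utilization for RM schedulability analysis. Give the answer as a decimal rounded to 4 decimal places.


Compute individual utilizations (exact fractions):
  Task 1: C/T = 5/15 = 1/3 (approx. 0.3333)
  Task 2: C/T = 1/28 (approx. 0.0357)
  Task 3: C/T = 6/31 (approx. 0.1935)
  Task 4: C/T = 3/46 (approx. 0.0652)
Total utilization U = 1/3 + 1/28 + 6/31 + 3/46 = 37601/59892
Rounded to 4 decimal places: U = 0.6278
RM (Liu & Layland) bound for 4 tasks = 0.756828; compare with U = 37601/59892 (approx. 0.627813)
U <= bound, so schedulable by RM sufficient condition.

0.6278


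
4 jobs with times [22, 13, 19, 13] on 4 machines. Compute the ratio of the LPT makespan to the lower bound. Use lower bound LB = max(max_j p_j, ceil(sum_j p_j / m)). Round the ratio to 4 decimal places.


LPT order: [22, 19, 13, 13]
Machine loads after assignment: [22, 19, 13, 13]
LPT makespan = 22
Lower bound = max(max_job, ceil(total/4)) = max(22, 17) = 22
Ratio = 22 / 22 = 1.0

1.0


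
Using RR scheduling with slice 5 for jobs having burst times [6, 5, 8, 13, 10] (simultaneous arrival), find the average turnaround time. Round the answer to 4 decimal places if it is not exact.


Time quantum = 5
Execution trace:
  J1 runs 5 units, time = 5
  J2 runs 5 units, time = 10
  J3 runs 5 units, time = 15
  J4 runs 5 units, time = 20
  J5 runs 5 units, time = 25
  J1 runs 1 units, time = 26
  J3 runs 3 units, time = 29
  J4 runs 5 units, time = 34
  J5 runs 5 units, time = 39
  J4 runs 3 units, time = 42
Finish times: [26, 10, 29, 42, 39]
Average turnaround = 146/5 = 29.2

29.2


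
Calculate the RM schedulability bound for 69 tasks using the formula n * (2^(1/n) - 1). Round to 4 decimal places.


Compute 2^(1/69) = 1.0100962378
Subtract 1: 1.0100962378 - 1 = 0.0100962378
Multiply by n: 69 * 0.0100962378 = 0.6966404082
Round to 4 dp: 0.6966

0.6966


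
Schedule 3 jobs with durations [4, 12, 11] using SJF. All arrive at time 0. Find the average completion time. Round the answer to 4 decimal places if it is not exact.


SJF order (ascending): [4, 11, 12]
Completion times:
  Job 1: burst=4, C=4
  Job 2: burst=11, C=15
  Job 3: burst=12, C=27
Average completion = 46/3 = 15.3333

15.3333


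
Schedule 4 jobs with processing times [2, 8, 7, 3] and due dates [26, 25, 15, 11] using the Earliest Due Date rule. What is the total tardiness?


Sort by due date (EDD order): [(3, 11), (7, 15), (8, 25), (2, 26)]
Compute completion times and tardiness:
  Job 1: p=3, d=11, C=3, tardiness=max(0,3-11)=0
  Job 2: p=7, d=15, C=10, tardiness=max(0,10-15)=0
  Job 3: p=8, d=25, C=18, tardiness=max(0,18-25)=0
  Job 4: p=2, d=26, C=20, tardiness=max(0,20-26)=0
Total tardiness = 0

0


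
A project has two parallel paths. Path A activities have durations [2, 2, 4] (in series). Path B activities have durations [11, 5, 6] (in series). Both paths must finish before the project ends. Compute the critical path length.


Path A total = 2 + 2 + 4 = 8
Path B total = 11 + 5 + 6 = 22
Critical path = longest path = max(8, 22) = 22

22


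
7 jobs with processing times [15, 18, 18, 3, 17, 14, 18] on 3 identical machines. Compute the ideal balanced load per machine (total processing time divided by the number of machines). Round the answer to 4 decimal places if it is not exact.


Total processing time = 15 + 18 + 18 + 3 + 17 + 14 + 18 = 103
Number of machines = 3
Ideal balanced load = 103 / 3 = 34.3333

34.3333


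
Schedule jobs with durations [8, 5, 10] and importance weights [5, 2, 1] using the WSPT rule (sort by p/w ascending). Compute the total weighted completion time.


Compute p/w ratios and sort ascending (WSPT): [(8, 5), (5, 2), (10, 1)]
Compute weighted completion times:
  Job (p=8,w=5): C=8, w*C=5*8=40
  Job (p=5,w=2): C=13, w*C=2*13=26
  Job (p=10,w=1): C=23, w*C=1*23=23
Total weighted completion time = 89

89


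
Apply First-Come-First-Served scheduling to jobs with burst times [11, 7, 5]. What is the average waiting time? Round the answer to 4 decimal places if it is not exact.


FCFS order (as given): [11, 7, 5]
Waiting times:
  Job 1: wait = 0
  Job 2: wait = 11
  Job 3: wait = 18
Sum of waiting times = 29
Average waiting time = 29/3 = 9.6667

9.6667


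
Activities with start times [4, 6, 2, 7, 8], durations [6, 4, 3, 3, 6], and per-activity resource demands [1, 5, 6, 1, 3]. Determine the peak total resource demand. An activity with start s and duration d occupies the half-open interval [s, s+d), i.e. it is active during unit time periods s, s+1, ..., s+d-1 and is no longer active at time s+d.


Each activity i is active on [start_i, start_i + duration_i).
Compute total resource usage per time slot:
  t=0: active resources = [], total = 0
  t=1: active resources = [], total = 0
  t=2: active resources = [6], total = 6
  t=3: active resources = [6], total = 6
  t=4: active resources = [1, 6], total = 7
  t=5: active resources = [1], total = 1
  t=6: active resources = [1, 5], total = 6
  t=7: active resources = [1, 5, 1], total = 7
  t=8: active resources = [1, 5, 1, 3], total = 10
  t=9: active resources = [1, 5, 1, 3], total = 10
  t=10: active resources = [3], total = 3
  t=11: active resources = [3], total = 3
  t=12: active resources = [3], total = 3
  t=13: active resources = [3], total = 3
Peak resource demand = 10

10


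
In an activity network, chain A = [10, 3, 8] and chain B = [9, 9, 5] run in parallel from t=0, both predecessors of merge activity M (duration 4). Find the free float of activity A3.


ES(A3) = sum of predecessors on chain A = 13
EF(A3) = ES + duration = 13 + 8 = 21
Successor of A3 is M. ES(M) = max(sum(A), sum(B)) = max(21, 23) = 23
Free float = ES(successor) - EF(current) = 23 - 21 = 2

2


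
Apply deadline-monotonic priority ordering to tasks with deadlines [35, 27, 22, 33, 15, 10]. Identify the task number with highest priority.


Sort tasks by relative deadline (ascending):
  Task 6: deadline = 10
  Task 5: deadline = 15
  Task 3: deadline = 22
  Task 2: deadline = 27
  Task 4: deadline = 33
  Task 1: deadline = 35
Priority order (highest first): [6, 5, 3, 2, 4, 1]
Highest priority task = 6

6


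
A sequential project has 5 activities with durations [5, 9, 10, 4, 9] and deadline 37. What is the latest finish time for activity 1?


LF(activity 1) = deadline - sum of successor durations
Successors: activities 2 through 5 with durations [9, 10, 4, 9]
Sum of successor durations = 32
LF = 37 - 32 = 5

5


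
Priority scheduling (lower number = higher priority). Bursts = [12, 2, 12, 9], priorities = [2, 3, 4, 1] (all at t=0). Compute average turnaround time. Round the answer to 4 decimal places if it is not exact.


Sort by priority (ascending = highest first):
Order: [(1, 9), (2, 12), (3, 2), (4, 12)]
Completion times:
  Priority 1, burst=9, C=9
  Priority 2, burst=12, C=21
  Priority 3, burst=2, C=23
  Priority 4, burst=12, C=35
Average turnaround = 88/4 = 22.0

22.0


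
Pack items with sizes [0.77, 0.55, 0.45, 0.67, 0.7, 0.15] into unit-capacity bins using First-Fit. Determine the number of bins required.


Place items sequentially using First-Fit:
  Item 0.77 -> new Bin 1
  Item 0.55 -> new Bin 2
  Item 0.45 -> Bin 2 (now 1.0)
  Item 0.67 -> new Bin 3
  Item 0.7 -> new Bin 4
  Item 0.15 -> Bin 1 (now 0.92)
Total bins used = 4

4


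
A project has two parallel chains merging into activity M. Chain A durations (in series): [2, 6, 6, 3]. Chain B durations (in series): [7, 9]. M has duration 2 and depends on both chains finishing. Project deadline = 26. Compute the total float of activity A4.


Forward pass: ES(A4) = sum of predecessors on chain A = 14
EF = ES + duration = 14 + 3 = 17
Backward pass: LF(M) = deadline = 26; LS(M) = 26 - 2 = 24
LF(A4) = LS(M) - sum(successors on chain A) = 24 - 0 = 24
LS = LF - duration = 24 - 3 = 21
Total float = LS - ES = 21 - 14 = 7

7


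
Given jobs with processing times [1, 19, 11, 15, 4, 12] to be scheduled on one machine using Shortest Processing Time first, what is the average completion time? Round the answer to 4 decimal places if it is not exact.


Sort jobs by processing time (SPT order): [1, 4, 11, 12, 15, 19]
Compute completion times sequentially:
  Job 1: processing = 1, completes at 1
  Job 2: processing = 4, completes at 5
  Job 3: processing = 11, completes at 16
  Job 4: processing = 12, completes at 28
  Job 5: processing = 15, completes at 43
  Job 6: processing = 19, completes at 62
Sum of completion times = 155
Average completion time = 155/6 = 25.8333

25.8333


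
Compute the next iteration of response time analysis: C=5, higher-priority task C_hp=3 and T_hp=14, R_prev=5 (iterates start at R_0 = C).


R_next = C + ceil(R_prev / T_hp) * C_hp
ceil(5 / 14) = ceil(0.3571) = 1
Interference = 1 * 3 = 3
R_next = 5 + 3 = 8

8


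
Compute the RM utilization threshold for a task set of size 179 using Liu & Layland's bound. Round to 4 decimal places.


Compute 2^(1/179) = 1.0038798378
Subtract 1: 1.0038798378 - 1 = 0.0038798378
Multiply by n: 179 * 0.0038798378 = 0.6944909662
Round to 4 dp: 0.6945

0.6945


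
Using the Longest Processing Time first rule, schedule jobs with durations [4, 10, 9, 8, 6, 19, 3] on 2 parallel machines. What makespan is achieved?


Sort jobs in decreasing order (LPT): [19, 10, 9, 8, 6, 4, 3]
Assign each job to the least loaded machine:
  Machine 1: jobs [19, 8, 3], load = 30
  Machine 2: jobs [10, 9, 6, 4], load = 29
Makespan = max load = 30

30


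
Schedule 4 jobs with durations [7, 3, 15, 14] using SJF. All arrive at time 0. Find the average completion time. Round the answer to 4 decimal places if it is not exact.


SJF order (ascending): [3, 7, 14, 15]
Completion times:
  Job 1: burst=3, C=3
  Job 2: burst=7, C=10
  Job 3: burst=14, C=24
  Job 4: burst=15, C=39
Average completion = 76/4 = 19.0

19.0


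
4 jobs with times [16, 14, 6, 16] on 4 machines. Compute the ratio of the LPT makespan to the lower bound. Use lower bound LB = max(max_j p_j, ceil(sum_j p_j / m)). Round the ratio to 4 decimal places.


LPT order: [16, 16, 14, 6]
Machine loads after assignment: [16, 16, 14, 6]
LPT makespan = 16
Lower bound = max(max_job, ceil(total/4)) = max(16, 13) = 16
Ratio = 16 / 16 = 1.0

1.0


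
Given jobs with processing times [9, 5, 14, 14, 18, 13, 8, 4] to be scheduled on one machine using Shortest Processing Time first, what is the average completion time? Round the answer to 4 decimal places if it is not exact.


Sort jobs by processing time (SPT order): [4, 5, 8, 9, 13, 14, 14, 18]
Compute completion times sequentially:
  Job 1: processing = 4, completes at 4
  Job 2: processing = 5, completes at 9
  Job 3: processing = 8, completes at 17
  Job 4: processing = 9, completes at 26
  Job 5: processing = 13, completes at 39
  Job 6: processing = 14, completes at 53
  Job 7: processing = 14, completes at 67
  Job 8: processing = 18, completes at 85
Sum of completion times = 300
Average completion time = 300/8 = 37.5

37.5


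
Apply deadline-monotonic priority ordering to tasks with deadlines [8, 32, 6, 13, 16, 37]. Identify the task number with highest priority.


Sort tasks by relative deadline (ascending):
  Task 3: deadline = 6
  Task 1: deadline = 8
  Task 4: deadline = 13
  Task 5: deadline = 16
  Task 2: deadline = 32
  Task 6: deadline = 37
Priority order (highest first): [3, 1, 4, 5, 2, 6]
Highest priority task = 3

3


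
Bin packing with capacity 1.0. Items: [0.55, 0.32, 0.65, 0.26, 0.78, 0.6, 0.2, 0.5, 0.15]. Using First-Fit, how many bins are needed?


Place items sequentially using First-Fit:
  Item 0.55 -> new Bin 1
  Item 0.32 -> Bin 1 (now 0.87)
  Item 0.65 -> new Bin 2
  Item 0.26 -> Bin 2 (now 0.91)
  Item 0.78 -> new Bin 3
  Item 0.6 -> new Bin 4
  Item 0.2 -> Bin 3 (now 0.98)
  Item 0.5 -> new Bin 5
  Item 0.15 -> Bin 4 (now 0.75)
Total bins used = 5

5


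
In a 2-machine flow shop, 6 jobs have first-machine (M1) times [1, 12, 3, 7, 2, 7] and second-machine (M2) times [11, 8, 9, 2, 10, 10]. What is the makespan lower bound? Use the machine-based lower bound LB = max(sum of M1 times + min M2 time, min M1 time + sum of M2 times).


LB1 = sum(M1 times) + min(M2 times) = 32 + 2 = 34
LB2 = min(M1 times) + sum(M2 times) = 1 + 50 = 51
Lower bound = max(LB1, LB2) = max(34, 51) = 51

51


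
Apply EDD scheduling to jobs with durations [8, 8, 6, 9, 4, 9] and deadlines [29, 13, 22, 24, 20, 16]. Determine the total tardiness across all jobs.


Sort by due date (EDD order): [(8, 13), (9, 16), (4, 20), (6, 22), (9, 24), (8, 29)]
Compute completion times and tardiness:
  Job 1: p=8, d=13, C=8, tardiness=max(0,8-13)=0
  Job 2: p=9, d=16, C=17, tardiness=max(0,17-16)=1
  Job 3: p=4, d=20, C=21, tardiness=max(0,21-20)=1
  Job 4: p=6, d=22, C=27, tardiness=max(0,27-22)=5
  Job 5: p=9, d=24, C=36, tardiness=max(0,36-24)=12
  Job 6: p=8, d=29, C=44, tardiness=max(0,44-29)=15
Total tardiness = 34

34


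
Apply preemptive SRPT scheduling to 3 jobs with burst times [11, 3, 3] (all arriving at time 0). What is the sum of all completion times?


Since all jobs arrive at t=0, SRPT equals SPT ordering.
SPT order: [3, 3, 11]
Completion times:
  Job 1: p=3, C=3
  Job 2: p=3, C=6
  Job 3: p=11, C=17
Total completion time = 3 + 6 + 17 = 26

26


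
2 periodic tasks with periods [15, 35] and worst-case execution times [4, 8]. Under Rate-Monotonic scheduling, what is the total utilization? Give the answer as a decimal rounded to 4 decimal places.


Compute individual utilizations (exact fractions):
  Task 1: C/T = 4/15 (approx. 0.2667)
  Task 2: C/T = 8/35 (approx. 0.2286)
Total utilization U = 4/15 + 8/35 = 52/105
Rounded to 4 decimal places: U = 0.4952
RM (Liu & Layland) bound for 2 tasks = 0.828427; compare with U = 52/105 (approx. 0.495238)
U <= bound, so schedulable by RM sufficient condition.

0.4952


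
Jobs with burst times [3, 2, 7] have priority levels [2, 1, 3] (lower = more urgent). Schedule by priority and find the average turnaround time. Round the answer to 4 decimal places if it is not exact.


Sort by priority (ascending = highest first):
Order: [(1, 2), (2, 3), (3, 7)]
Completion times:
  Priority 1, burst=2, C=2
  Priority 2, burst=3, C=5
  Priority 3, burst=7, C=12
Average turnaround = 19/3 = 6.3333

6.3333


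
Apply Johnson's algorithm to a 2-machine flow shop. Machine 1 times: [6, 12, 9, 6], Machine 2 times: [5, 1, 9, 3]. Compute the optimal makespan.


Apply Johnson's rule:
  Group 1 (a <= b): [(3, 9, 9)]
  Group 2 (a > b): [(1, 6, 5), (4, 6, 3), (2, 12, 1)]
Optimal job order: [3, 1, 4, 2]
Schedule:
  Job 3: M1 done at 9, M2 done at 18
  Job 1: M1 done at 15, M2 done at 23
  Job 4: M1 done at 21, M2 done at 26
  Job 2: M1 done at 33, M2 done at 34
Makespan = 34

34


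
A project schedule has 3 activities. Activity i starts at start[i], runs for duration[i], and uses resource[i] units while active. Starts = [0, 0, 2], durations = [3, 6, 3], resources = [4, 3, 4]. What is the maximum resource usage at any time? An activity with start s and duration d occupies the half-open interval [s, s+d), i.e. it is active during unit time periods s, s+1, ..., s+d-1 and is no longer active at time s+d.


Each activity i is active on [start_i, start_i + duration_i).
Compute total resource usage per time slot:
  t=0: active resources = [4, 3], total = 7
  t=1: active resources = [4, 3], total = 7
  t=2: active resources = [4, 3, 4], total = 11
  t=3: active resources = [3, 4], total = 7
  t=4: active resources = [3, 4], total = 7
  t=5: active resources = [3], total = 3
Peak resource demand = 11

11


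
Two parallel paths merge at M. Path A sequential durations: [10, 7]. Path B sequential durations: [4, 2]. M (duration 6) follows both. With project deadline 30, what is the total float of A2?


Forward pass: ES(A2) = sum of predecessors on chain A = 10
EF = ES + duration = 10 + 7 = 17
Backward pass: LF(M) = deadline = 30; LS(M) = 30 - 6 = 24
LF(A2) = LS(M) - sum(successors on chain A) = 24 - 0 = 24
LS = LF - duration = 24 - 7 = 17
Total float = LS - ES = 17 - 10 = 7

7


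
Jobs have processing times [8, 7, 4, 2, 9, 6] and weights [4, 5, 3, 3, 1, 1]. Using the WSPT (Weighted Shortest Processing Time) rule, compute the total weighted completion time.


Compute p/w ratios and sort ascending (WSPT): [(2, 3), (4, 3), (7, 5), (8, 4), (6, 1), (9, 1)]
Compute weighted completion times:
  Job (p=2,w=3): C=2, w*C=3*2=6
  Job (p=4,w=3): C=6, w*C=3*6=18
  Job (p=7,w=5): C=13, w*C=5*13=65
  Job (p=8,w=4): C=21, w*C=4*21=84
  Job (p=6,w=1): C=27, w*C=1*27=27
  Job (p=9,w=1): C=36, w*C=1*36=36
Total weighted completion time = 236

236


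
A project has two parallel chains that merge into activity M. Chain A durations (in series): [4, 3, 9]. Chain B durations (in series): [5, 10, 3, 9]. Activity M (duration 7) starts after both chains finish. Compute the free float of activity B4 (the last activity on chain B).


ES(B4) = sum of predecessors on chain B = 18
EF(B4) = ES + duration = 18 + 9 = 27
Successor of B4 is M. ES(M) = max(sum(A), sum(B)) = max(16, 27) = 27
Free float = ES(successor) - EF(current) = 27 - 27 = 0

0


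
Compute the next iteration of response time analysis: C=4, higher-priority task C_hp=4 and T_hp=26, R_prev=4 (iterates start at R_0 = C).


R_next = C + ceil(R_prev / T_hp) * C_hp
ceil(4 / 26) = ceil(0.1538) = 1
Interference = 1 * 4 = 4
R_next = 4 + 4 = 8

8


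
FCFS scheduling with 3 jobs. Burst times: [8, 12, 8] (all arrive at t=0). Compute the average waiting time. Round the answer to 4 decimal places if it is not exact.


FCFS order (as given): [8, 12, 8]
Waiting times:
  Job 1: wait = 0
  Job 2: wait = 8
  Job 3: wait = 20
Sum of waiting times = 28
Average waiting time = 28/3 = 9.3333

9.3333


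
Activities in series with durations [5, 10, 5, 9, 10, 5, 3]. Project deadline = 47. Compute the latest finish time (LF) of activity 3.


LF(activity 3) = deadline - sum of successor durations
Successors: activities 4 through 7 with durations [9, 10, 5, 3]
Sum of successor durations = 27
LF = 47 - 27 = 20

20


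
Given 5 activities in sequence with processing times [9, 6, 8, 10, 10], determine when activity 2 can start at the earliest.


Activity 2 starts after activities 1 through 1 complete.
Predecessor durations: [9]
ES = 9 = 9

9


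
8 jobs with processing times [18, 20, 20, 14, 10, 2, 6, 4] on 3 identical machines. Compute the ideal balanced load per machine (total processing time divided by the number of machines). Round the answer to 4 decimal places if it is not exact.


Total processing time = 18 + 20 + 20 + 14 + 10 + 2 + 6 + 4 = 94
Number of machines = 3
Ideal balanced load = 94 / 3 = 31.3333

31.3333


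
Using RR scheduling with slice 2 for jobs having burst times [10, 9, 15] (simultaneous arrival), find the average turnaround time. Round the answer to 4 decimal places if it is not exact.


Time quantum = 2
Execution trace:
  J1 runs 2 units, time = 2
  J2 runs 2 units, time = 4
  J3 runs 2 units, time = 6
  J1 runs 2 units, time = 8
  J2 runs 2 units, time = 10
  J3 runs 2 units, time = 12
  J1 runs 2 units, time = 14
  J2 runs 2 units, time = 16
  J3 runs 2 units, time = 18
  J1 runs 2 units, time = 20
  J2 runs 2 units, time = 22
  J3 runs 2 units, time = 24
  J1 runs 2 units, time = 26
  J2 runs 1 units, time = 27
  J3 runs 2 units, time = 29
  J3 runs 2 units, time = 31
  J3 runs 2 units, time = 33
  J3 runs 1 units, time = 34
Finish times: [26, 27, 34]
Average turnaround = 87/3 = 29.0

29.0


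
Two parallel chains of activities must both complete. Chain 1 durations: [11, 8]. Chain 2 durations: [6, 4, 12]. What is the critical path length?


Path A total = 11 + 8 = 19
Path B total = 6 + 4 + 12 = 22
Critical path = longest path = max(19, 22) = 22

22


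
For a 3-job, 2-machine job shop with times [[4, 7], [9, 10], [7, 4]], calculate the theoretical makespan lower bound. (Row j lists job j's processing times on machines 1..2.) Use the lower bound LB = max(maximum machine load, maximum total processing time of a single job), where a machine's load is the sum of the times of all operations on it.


Machine loads:
  Machine 1: 4 + 9 + 7 = 20
  Machine 2: 7 + 10 + 4 = 21
Max machine load = 21
Job totals:
  Job 1: 11
  Job 2: 19
  Job 3: 11
Max job total = 19
Lower bound = max(21, 19) = 21

21


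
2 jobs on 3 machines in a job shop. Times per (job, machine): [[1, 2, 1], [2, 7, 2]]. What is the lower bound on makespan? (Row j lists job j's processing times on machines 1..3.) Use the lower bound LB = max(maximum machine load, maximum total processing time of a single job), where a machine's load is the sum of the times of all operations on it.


Machine loads:
  Machine 1: 1 + 2 = 3
  Machine 2: 2 + 7 = 9
  Machine 3: 1 + 2 = 3
Max machine load = 9
Job totals:
  Job 1: 4
  Job 2: 11
Max job total = 11
Lower bound = max(9, 11) = 11

11


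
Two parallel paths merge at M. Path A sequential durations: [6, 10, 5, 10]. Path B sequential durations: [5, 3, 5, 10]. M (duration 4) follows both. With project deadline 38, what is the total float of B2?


Forward pass: ES(B2) = sum of predecessors on chain B = 5
EF = ES + duration = 5 + 3 = 8
Backward pass: LF(M) = deadline = 38; LS(M) = 38 - 4 = 34
LF(B2) = LS(M) - sum(successors on chain B) = 34 - 15 = 19
LS = LF - duration = 19 - 3 = 16
Total float = LS - ES = 16 - 5 = 11

11


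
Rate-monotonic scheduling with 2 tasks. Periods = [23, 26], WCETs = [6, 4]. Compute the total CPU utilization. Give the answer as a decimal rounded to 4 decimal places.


Compute individual utilizations (exact fractions):
  Task 1: C/T = 6/23 (approx. 0.2609)
  Task 2: C/T = 4/26 = 2/13 (approx. 0.1538)
Total utilization U = 6/23 + 2/13 = 124/299
Rounded to 4 decimal places: U = 0.4147
RM (Liu & Layland) bound for 2 tasks = 0.828427; compare with U = 124/299 (approx. 0.414716)
U <= bound, so schedulable by RM sufficient condition.

0.4147


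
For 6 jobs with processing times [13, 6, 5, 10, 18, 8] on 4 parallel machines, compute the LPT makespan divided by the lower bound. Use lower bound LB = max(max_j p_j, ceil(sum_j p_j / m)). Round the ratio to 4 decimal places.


LPT order: [18, 13, 10, 8, 6, 5]
Machine loads after assignment: [18, 13, 15, 14]
LPT makespan = 18
Lower bound = max(max_job, ceil(total/4)) = max(18, 15) = 18
Ratio = 18 / 18 = 1.0

1.0


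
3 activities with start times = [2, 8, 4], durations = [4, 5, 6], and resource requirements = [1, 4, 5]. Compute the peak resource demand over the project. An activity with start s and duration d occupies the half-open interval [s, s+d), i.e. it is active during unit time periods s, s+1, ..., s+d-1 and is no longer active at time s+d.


Each activity i is active on [start_i, start_i + duration_i).
Compute total resource usage per time slot:
  t=0: active resources = [], total = 0
  t=1: active resources = [], total = 0
  t=2: active resources = [1], total = 1
  t=3: active resources = [1], total = 1
  t=4: active resources = [1, 5], total = 6
  t=5: active resources = [1, 5], total = 6
  t=6: active resources = [5], total = 5
  t=7: active resources = [5], total = 5
  t=8: active resources = [4, 5], total = 9
  t=9: active resources = [4, 5], total = 9
  t=10: active resources = [4], total = 4
  t=11: active resources = [4], total = 4
  t=12: active resources = [4], total = 4
Peak resource demand = 9

9


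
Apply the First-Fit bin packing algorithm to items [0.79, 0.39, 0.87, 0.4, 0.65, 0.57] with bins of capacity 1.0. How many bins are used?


Place items sequentially using First-Fit:
  Item 0.79 -> new Bin 1
  Item 0.39 -> new Bin 2
  Item 0.87 -> new Bin 3
  Item 0.4 -> Bin 2 (now 0.79)
  Item 0.65 -> new Bin 4
  Item 0.57 -> new Bin 5
Total bins used = 5

5


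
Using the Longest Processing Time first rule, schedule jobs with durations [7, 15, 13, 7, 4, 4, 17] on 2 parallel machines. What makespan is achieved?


Sort jobs in decreasing order (LPT): [17, 15, 13, 7, 7, 4, 4]
Assign each job to the least loaded machine:
  Machine 1: jobs [17, 7, 7, 4], load = 35
  Machine 2: jobs [15, 13, 4], load = 32
Makespan = max load = 35

35


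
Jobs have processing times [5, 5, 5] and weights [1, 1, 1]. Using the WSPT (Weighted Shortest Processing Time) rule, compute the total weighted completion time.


Compute p/w ratios and sort ascending (WSPT): [(5, 1), (5, 1), (5, 1)]
Compute weighted completion times:
  Job (p=5,w=1): C=5, w*C=1*5=5
  Job (p=5,w=1): C=10, w*C=1*10=10
  Job (p=5,w=1): C=15, w*C=1*15=15
Total weighted completion time = 30

30


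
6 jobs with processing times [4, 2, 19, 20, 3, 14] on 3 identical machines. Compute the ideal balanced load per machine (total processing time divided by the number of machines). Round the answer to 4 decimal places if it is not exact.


Total processing time = 4 + 2 + 19 + 20 + 3 + 14 = 62
Number of machines = 3
Ideal balanced load = 62 / 3 = 20.6667

20.6667


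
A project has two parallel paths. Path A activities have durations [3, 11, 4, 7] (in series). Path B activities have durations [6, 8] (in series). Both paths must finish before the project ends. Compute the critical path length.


Path A total = 3 + 11 + 4 + 7 = 25
Path B total = 6 + 8 = 14
Critical path = longest path = max(25, 14) = 25

25


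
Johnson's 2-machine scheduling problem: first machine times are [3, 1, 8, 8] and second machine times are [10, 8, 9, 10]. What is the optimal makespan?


Apply Johnson's rule:
  Group 1 (a <= b): [(2, 1, 8), (1, 3, 10), (3, 8, 9), (4, 8, 10)]
  Group 2 (a > b): []
Optimal job order: [2, 1, 3, 4]
Schedule:
  Job 2: M1 done at 1, M2 done at 9
  Job 1: M1 done at 4, M2 done at 19
  Job 3: M1 done at 12, M2 done at 28
  Job 4: M1 done at 20, M2 done at 38
Makespan = 38

38


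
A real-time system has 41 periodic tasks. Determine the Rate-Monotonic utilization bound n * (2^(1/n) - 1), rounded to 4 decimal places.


Compute 2^(1/41) = 1.0170497444
Subtract 1: 1.0170497444 - 1 = 0.0170497444
Multiply by n: 41 * 0.0170497444 = 0.6990395204
Round to 4 dp: 0.6990

0.6990


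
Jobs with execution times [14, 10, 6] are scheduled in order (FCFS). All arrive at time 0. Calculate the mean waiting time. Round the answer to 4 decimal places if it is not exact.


FCFS order (as given): [14, 10, 6]
Waiting times:
  Job 1: wait = 0
  Job 2: wait = 14
  Job 3: wait = 24
Sum of waiting times = 38
Average waiting time = 38/3 = 12.6667

12.6667


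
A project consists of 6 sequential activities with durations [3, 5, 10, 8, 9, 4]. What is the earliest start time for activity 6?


Activity 6 starts after activities 1 through 5 complete.
Predecessor durations: [3, 5, 10, 8, 9]
ES = 3 + 5 + 10 + 8 + 9 = 35

35


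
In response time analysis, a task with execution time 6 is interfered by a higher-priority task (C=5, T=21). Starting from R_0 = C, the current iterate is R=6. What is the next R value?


R_next = C + ceil(R_prev / T_hp) * C_hp
ceil(6 / 21) = ceil(0.2857) = 1
Interference = 1 * 5 = 5
R_next = 6 + 5 = 11

11


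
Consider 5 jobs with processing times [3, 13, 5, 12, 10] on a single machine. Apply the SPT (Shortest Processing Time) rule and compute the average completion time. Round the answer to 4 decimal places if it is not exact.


Sort jobs by processing time (SPT order): [3, 5, 10, 12, 13]
Compute completion times sequentially:
  Job 1: processing = 3, completes at 3
  Job 2: processing = 5, completes at 8
  Job 3: processing = 10, completes at 18
  Job 4: processing = 12, completes at 30
  Job 5: processing = 13, completes at 43
Sum of completion times = 102
Average completion time = 102/5 = 20.4

20.4


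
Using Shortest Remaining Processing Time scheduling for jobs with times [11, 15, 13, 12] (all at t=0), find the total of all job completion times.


Since all jobs arrive at t=0, SRPT equals SPT ordering.
SPT order: [11, 12, 13, 15]
Completion times:
  Job 1: p=11, C=11
  Job 2: p=12, C=23
  Job 3: p=13, C=36
  Job 4: p=15, C=51
Total completion time = 11 + 23 + 36 + 51 = 121

121


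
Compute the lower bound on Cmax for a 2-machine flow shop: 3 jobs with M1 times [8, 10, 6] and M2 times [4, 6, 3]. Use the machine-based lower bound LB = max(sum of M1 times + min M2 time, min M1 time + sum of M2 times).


LB1 = sum(M1 times) + min(M2 times) = 24 + 3 = 27
LB2 = min(M1 times) + sum(M2 times) = 6 + 13 = 19
Lower bound = max(LB1, LB2) = max(27, 19) = 27

27


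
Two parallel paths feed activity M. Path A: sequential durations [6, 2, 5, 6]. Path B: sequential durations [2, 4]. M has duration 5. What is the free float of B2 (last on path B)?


ES(B2) = sum of predecessors on chain B = 2
EF(B2) = ES + duration = 2 + 4 = 6
Successor of B2 is M. ES(M) = max(sum(A), sum(B)) = max(19, 6) = 19
Free float = ES(successor) - EF(current) = 19 - 6 = 13

13


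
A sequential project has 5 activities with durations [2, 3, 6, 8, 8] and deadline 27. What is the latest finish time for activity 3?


LF(activity 3) = deadline - sum of successor durations
Successors: activities 4 through 5 with durations [8, 8]
Sum of successor durations = 16
LF = 27 - 16 = 11

11


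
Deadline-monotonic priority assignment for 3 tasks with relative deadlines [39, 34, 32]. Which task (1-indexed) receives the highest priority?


Sort tasks by relative deadline (ascending):
  Task 3: deadline = 32
  Task 2: deadline = 34
  Task 1: deadline = 39
Priority order (highest first): [3, 2, 1]
Highest priority task = 3

3


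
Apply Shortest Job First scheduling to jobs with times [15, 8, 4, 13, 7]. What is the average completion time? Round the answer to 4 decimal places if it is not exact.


SJF order (ascending): [4, 7, 8, 13, 15]
Completion times:
  Job 1: burst=4, C=4
  Job 2: burst=7, C=11
  Job 3: burst=8, C=19
  Job 4: burst=13, C=32
  Job 5: burst=15, C=47
Average completion = 113/5 = 22.6

22.6


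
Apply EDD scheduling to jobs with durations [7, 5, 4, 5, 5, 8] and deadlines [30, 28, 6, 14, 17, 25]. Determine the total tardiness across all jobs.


Sort by due date (EDD order): [(4, 6), (5, 14), (5, 17), (8, 25), (5, 28), (7, 30)]
Compute completion times and tardiness:
  Job 1: p=4, d=6, C=4, tardiness=max(0,4-6)=0
  Job 2: p=5, d=14, C=9, tardiness=max(0,9-14)=0
  Job 3: p=5, d=17, C=14, tardiness=max(0,14-17)=0
  Job 4: p=8, d=25, C=22, tardiness=max(0,22-25)=0
  Job 5: p=5, d=28, C=27, tardiness=max(0,27-28)=0
  Job 6: p=7, d=30, C=34, tardiness=max(0,34-30)=4
Total tardiness = 4

4


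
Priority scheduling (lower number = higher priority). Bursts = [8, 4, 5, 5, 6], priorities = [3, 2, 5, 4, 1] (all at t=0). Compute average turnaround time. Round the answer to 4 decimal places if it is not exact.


Sort by priority (ascending = highest first):
Order: [(1, 6), (2, 4), (3, 8), (4, 5), (5, 5)]
Completion times:
  Priority 1, burst=6, C=6
  Priority 2, burst=4, C=10
  Priority 3, burst=8, C=18
  Priority 4, burst=5, C=23
  Priority 5, burst=5, C=28
Average turnaround = 85/5 = 17.0

17.0


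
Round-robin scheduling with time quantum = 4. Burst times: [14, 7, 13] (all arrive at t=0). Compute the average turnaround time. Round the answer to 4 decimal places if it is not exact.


Time quantum = 4
Execution trace:
  J1 runs 4 units, time = 4
  J2 runs 4 units, time = 8
  J3 runs 4 units, time = 12
  J1 runs 4 units, time = 16
  J2 runs 3 units, time = 19
  J3 runs 4 units, time = 23
  J1 runs 4 units, time = 27
  J3 runs 4 units, time = 31
  J1 runs 2 units, time = 33
  J3 runs 1 units, time = 34
Finish times: [33, 19, 34]
Average turnaround = 86/3 = 28.6667

28.6667


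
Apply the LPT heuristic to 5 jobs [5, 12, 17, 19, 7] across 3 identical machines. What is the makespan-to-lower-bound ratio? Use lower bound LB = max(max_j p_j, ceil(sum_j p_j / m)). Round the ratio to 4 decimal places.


LPT order: [19, 17, 12, 7, 5]
Machine loads after assignment: [19, 22, 19]
LPT makespan = 22
Lower bound = max(max_job, ceil(total/3)) = max(19, 20) = 20
Ratio = 22 / 20 = 1.1

1.1


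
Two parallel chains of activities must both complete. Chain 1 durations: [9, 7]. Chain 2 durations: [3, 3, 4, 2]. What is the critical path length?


Path A total = 9 + 7 = 16
Path B total = 3 + 3 + 4 + 2 = 12
Critical path = longest path = max(16, 12) = 16

16


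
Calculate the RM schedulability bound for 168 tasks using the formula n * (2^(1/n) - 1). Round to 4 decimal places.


Compute 2^(1/168) = 1.0041343992
Subtract 1: 1.0041343992 - 1 = 0.0041343992
Multiply by n: 168 * 0.0041343992 = 0.6945790656
Round to 4 dp: 0.6946

0.6946


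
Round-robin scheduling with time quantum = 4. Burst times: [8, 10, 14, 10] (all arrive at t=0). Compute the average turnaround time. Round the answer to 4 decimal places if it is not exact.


Time quantum = 4
Execution trace:
  J1 runs 4 units, time = 4
  J2 runs 4 units, time = 8
  J3 runs 4 units, time = 12
  J4 runs 4 units, time = 16
  J1 runs 4 units, time = 20
  J2 runs 4 units, time = 24
  J3 runs 4 units, time = 28
  J4 runs 4 units, time = 32
  J2 runs 2 units, time = 34
  J3 runs 4 units, time = 38
  J4 runs 2 units, time = 40
  J3 runs 2 units, time = 42
Finish times: [20, 34, 42, 40]
Average turnaround = 136/4 = 34.0

34.0


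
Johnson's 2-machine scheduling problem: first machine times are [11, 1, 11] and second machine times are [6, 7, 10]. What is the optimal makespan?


Apply Johnson's rule:
  Group 1 (a <= b): [(2, 1, 7)]
  Group 2 (a > b): [(3, 11, 10), (1, 11, 6)]
Optimal job order: [2, 3, 1]
Schedule:
  Job 2: M1 done at 1, M2 done at 8
  Job 3: M1 done at 12, M2 done at 22
  Job 1: M1 done at 23, M2 done at 29
Makespan = 29

29


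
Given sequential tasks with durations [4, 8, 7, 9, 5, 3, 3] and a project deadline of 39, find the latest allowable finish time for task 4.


LF(activity 4) = deadline - sum of successor durations
Successors: activities 5 through 7 with durations [5, 3, 3]
Sum of successor durations = 11
LF = 39 - 11 = 28

28


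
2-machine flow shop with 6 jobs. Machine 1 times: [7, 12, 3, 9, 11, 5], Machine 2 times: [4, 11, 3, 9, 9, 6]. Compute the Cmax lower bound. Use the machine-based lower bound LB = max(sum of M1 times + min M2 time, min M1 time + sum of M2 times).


LB1 = sum(M1 times) + min(M2 times) = 47 + 3 = 50
LB2 = min(M1 times) + sum(M2 times) = 3 + 42 = 45
Lower bound = max(LB1, LB2) = max(50, 45) = 50

50


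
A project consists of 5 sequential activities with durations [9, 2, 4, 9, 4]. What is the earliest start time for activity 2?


Activity 2 starts after activities 1 through 1 complete.
Predecessor durations: [9]
ES = 9 = 9

9


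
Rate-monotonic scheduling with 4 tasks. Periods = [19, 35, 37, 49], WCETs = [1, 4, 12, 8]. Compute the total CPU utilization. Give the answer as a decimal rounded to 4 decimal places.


Compute individual utilizations (exact fractions):
  Task 1: C/T = 1/19 (approx. 0.0526)
  Task 2: C/T = 4/35 (approx. 0.1143)
  Task 3: C/T = 12/37 (approx. 0.3243)
  Task 4: C/T = 8/49 (approx. 0.1633)
Total utilization U = 1/19 + 4/35 + 12/37 + 8/49 = 112729/172235
Rounded to 4 decimal places: U = 0.6545
RM (Liu & Layland) bound for 4 tasks = 0.756828; compare with U = 112729/172235 (approx. 0.654507)
U <= bound, so schedulable by RM sufficient condition.

0.6545


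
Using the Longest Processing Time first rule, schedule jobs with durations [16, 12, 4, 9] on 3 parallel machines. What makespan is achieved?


Sort jobs in decreasing order (LPT): [16, 12, 9, 4]
Assign each job to the least loaded machine:
  Machine 1: jobs [16], load = 16
  Machine 2: jobs [12], load = 12
  Machine 3: jobs [9, 4], load = 13
Makespan = max load = 16

16


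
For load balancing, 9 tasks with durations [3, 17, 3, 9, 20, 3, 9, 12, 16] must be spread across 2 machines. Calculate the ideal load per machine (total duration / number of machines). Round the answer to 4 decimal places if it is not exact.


Total processing time = 3 + 17 + 3 + 9 + 20 + 3 + 9 + 12 + 16 = 92
Number of machines = 2
Ideal balanced load = 92 / 2 = 46.0

46.0


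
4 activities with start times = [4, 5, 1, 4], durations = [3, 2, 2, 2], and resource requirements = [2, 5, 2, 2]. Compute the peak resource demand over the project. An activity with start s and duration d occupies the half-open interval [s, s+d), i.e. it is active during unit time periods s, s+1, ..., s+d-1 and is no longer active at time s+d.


Each activity i is active on [start_i, start_i + duration_i).
Compute total resource usage per time slot:
  t=0: active resources = [], total = 0
  t=1: active resources = [2], total = 2
  t=2: active resources = [2], total = 2
  t=3: active resources = [], total = 0
  t=4: active resources = [2, 2], total = 4
  t=5: active resources = [2, 5, 2], total = 9
  t=6: active resources = [2, 5], total = 7
Peak resource demand = 9

9
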